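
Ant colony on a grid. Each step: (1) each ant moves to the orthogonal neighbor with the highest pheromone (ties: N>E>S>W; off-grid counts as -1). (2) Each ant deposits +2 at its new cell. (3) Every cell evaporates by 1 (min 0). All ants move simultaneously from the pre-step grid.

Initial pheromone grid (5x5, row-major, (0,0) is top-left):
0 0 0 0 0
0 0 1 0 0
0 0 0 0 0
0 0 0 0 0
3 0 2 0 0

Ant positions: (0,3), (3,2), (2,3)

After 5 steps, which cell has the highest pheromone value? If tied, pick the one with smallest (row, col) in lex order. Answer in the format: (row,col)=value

Step 1: ant0:(0,3)->E->(0,4) | ant1:(3,2)->S->(4,2) | ant2:(2,3)->N->(1,3)
  grid max=3 at (4,2)
Step 2: ant0:(0,4)->S->(1,4) | ant1:(4,2)->N->(3,2) | ant2:(1,3)->N->(0,3)
  grid max=2 at (4,2)
Step 3: ant0:(1,4)->N->(0,4) | ant1:(3,2)->S->(4,2) | ant2:(0,3)->E->(0,4)
  grid max=3 at (0,4)
Step 4: ant0:(0,4)->S->(1,4) | ant1:(4,2)->N->(3,2) | ant2:(0,4)->S->(1,4)
  grid max=3 at (1,4)
Step 5: ant0:(1,4)->N->(0,4) | ant1:(3,2)->S->(4,2) | ant2:(1,4)->N->(0,4)
  grid max=5 at (0,4)
Final grid:
  0 0 0 0 5
  0 0 0 0 2
  0 0 0 0 0
  0 0 0 0 0
  0 0 3 0 0
Max pheromone 5 at (0,4)

Answer: (0,4)=5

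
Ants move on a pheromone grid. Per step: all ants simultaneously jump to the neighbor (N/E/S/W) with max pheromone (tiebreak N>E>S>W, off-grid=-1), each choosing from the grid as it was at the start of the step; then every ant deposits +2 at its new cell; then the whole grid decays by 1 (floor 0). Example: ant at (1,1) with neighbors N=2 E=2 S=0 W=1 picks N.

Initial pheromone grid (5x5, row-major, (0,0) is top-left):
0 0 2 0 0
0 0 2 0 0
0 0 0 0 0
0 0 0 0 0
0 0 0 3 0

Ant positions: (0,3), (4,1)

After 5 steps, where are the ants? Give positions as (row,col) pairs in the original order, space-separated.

Step 1: ant0:(0,3)->W->(0,2) | ant1:(4,1)->N->(3,1)
  grid max=3 at (0,2)
Step 2: ant0:(0,2)->S->(1,2) | ant1:(3,1)->N->(2,1)
  grid max=2 at (0,2)
Step 3: ant0:(1,2)->N->(0,2) | ant1:(2,1)->N->(1,1)
  grid max=3 at (0,2)
Step 4: ant0:(0,2)->S->(1,2) | ant1:(1,1)->E->(1,2)
  grid max=4 at (1,2)
Step 5: ant0:(1,2)->N->(0,2) | ant1:(1,2)->N->(0,2)
  grid max=5 at (0,2)

(0,2) (0,2)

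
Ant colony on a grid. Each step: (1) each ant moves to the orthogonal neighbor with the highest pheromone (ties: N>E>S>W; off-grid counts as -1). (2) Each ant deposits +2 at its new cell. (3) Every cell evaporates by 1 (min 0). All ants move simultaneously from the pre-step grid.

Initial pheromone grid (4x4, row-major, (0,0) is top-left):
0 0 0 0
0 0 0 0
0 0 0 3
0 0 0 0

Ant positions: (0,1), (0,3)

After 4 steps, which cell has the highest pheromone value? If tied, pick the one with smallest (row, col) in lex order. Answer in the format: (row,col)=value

Step 1: ant0:(0,1)->E->(0,2) | ant1:(0,3)->S->(1,3)
  grid max=2 at (2,3)
Step 2: ant0:(0,2)->E->(0,3) | ant1:(1,3)->S->(2,3)
  grid max=3 at (2,3)
Step 3: ant0:(0,3)->S->(1,3) | ant1:(2,3)->N->(1,3)
  grid max=3 at (1,3)
Step 4: ant0:(1,3)->S->(2,3) | ant1:(1,3)->S->(2,3)
  grid max=5 at (2,3)
Final grid:
  0 0 0 0
  0 0 0 2
  0 0 0 5
  0 0 0 0
Max pheromone 5 at (2,3)

Answer: (2,3)=5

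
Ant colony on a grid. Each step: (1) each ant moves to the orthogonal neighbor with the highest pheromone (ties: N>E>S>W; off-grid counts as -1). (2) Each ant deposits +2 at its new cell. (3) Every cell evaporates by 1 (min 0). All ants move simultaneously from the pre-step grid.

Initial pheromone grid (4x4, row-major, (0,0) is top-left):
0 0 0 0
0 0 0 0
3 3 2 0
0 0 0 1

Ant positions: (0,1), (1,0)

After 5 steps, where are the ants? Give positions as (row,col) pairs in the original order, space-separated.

Step 1: ant0:(0,1)->E->(0,2) | ant1:(1,0)->S->(2,0)
  grid max=4 at (2,0)
Step 2: ant0:(0,2)->E->(0,3) | ant1:(2,0)->E->(2,1)
  grid max=3 at (2,0)
Step 3: ant0:(0,3)->S->(1,3) | ant1:(2,1)->W->(2,0)
  grid max=4 at (2,0)
Step 4: ant0:(1,3)->N->(0,3) | ant1:(2,0)->E->(2,1)
  grid max=3 at (2,0)
Step 5: ant0:(0,3)->S->(1,3) | ant1:(2,1)->W->(2,0)
  grid max=4 at (2,0)

(1,3) (2,0)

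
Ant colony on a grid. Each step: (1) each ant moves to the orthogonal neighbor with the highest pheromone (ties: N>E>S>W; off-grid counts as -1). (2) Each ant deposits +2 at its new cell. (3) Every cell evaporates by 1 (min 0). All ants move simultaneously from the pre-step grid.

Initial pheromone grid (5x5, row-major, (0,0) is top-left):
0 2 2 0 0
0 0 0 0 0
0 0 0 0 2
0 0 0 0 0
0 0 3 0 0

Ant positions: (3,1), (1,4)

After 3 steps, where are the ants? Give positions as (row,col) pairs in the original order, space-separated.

Step 1: ant0:(3,1)->N->(2,1) | ant1:(1,4)->S->(2,4)
  grid max=3 at (2,4)
Step 2: ant0:(2,1)->N->(1,1) | ant1:(2,4)->N->(1,4)
  grid max=2 at (2,4)
Step 3: ant0:(1,1)->N->(0,1) | ant1:(1,4)->S->(2,4)
  grid max=3 at (2,4)

(0,1) (2,4)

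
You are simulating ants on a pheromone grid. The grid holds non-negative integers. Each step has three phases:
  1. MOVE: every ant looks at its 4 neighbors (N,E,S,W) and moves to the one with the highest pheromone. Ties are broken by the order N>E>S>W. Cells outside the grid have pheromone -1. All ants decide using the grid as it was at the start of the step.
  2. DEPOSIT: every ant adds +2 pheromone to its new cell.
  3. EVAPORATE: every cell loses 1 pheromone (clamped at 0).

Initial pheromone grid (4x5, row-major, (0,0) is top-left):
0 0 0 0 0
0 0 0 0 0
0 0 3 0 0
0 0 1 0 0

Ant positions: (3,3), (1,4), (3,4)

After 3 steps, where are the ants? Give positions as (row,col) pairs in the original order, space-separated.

Step 1: ant0:(3,3)->W->(3,2) | ant1:(1,4)->N->(0,4) | ant2:(3,4)->N->(2,4)
  grid max=2 at (2,2)
Step 2: ant0:(3,2)->N->(2,2) | ant1:(0,4)->S->(1,4) | ant2:(2,4)->N->(1,4)
  grid max=3 at (1,4)
Step 3: ant0:(2,2)->S->(3,2) | ant1:(1,4)->N->(0,4) | ant2:(1,4)->N->(0,4)
  grid max=3 at (0,4)

(3,2) (0,4) (0,4)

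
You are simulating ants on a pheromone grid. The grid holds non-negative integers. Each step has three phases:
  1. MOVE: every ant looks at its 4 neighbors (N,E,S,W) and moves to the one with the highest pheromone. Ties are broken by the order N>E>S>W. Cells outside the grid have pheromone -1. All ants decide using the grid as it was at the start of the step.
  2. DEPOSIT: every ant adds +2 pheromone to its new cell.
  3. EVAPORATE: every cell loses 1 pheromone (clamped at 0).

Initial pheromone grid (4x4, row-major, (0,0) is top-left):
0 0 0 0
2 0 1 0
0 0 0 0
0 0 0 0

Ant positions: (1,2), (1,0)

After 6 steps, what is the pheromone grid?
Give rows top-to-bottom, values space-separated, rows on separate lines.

After step 1: ants at (0,2),(0,0)
  1 0 1 0
  1 0 0 0
  0 0 0 0
  0 0 0 0
After step 2: ants at (0,3),(1,0)
  0 0 0 1
  2 0 0 0
  0 0 0 0
  0 0 0 0
After step 3: ants at (1,3),(0,0)
  1 0 0 0
  1 0 0 1
  0 0 0 0
  0 0 0 0
After step 4: ants at (0,3),(1,0)
  0 0 0 1
  2 0 0 0
  0 0 0 0
  0 0 0 0
After step 5: ants at (1,3),(0,0)
  1 0 0 0
  1 0 0 1
  0 0 0 0
  0 0 0 0
After step 6: ants at (0,3),(1,0)
  0 0 0 1
  2 0 0 0
  0 0 0 0
  0 0 0 0

0 0 0 1
2 0 0 0
0 0 0 0
0 0 0 0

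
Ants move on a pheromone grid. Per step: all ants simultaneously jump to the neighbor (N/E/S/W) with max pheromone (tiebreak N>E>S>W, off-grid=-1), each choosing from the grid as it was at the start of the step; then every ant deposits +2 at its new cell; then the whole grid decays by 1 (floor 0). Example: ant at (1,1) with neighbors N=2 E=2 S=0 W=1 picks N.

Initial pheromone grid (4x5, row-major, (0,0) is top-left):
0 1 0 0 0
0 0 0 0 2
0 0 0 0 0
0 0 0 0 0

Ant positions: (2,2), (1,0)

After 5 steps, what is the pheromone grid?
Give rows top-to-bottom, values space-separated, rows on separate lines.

After step 1: ants at (1,2),(0,0)
  1 0 0 0 0
  0 0 1 0 1
  0 0 0 0 0
  0 0 0 0 0
After step 2: ants at (0,2),(0,1)
  0 1 1 0 0
  0 0 0 0 0
  0 0 0 0 0
  0 0 0 0 0
After step 3: ants at (0,1),(0,2)
  0 2 2 0 0
  0 0 0 0 0
  0 0 0 0 0
  0 0 0 0 0
After step 4: ants at (0,2),(0,1)
  0 3 3 0 0
  0 0 0 0 0
  0 0 0 0 0
  0 0 0 0 0
After step 5: ants at (0,1),(0,2)
  0 4 4 0 0
  0 0 0 0 0
  0 0 0 0 0
  0 0 0 0 0

0 4 4 0 0
0 0 0 0 0
0 0 0 0 0
0 0 0 0 0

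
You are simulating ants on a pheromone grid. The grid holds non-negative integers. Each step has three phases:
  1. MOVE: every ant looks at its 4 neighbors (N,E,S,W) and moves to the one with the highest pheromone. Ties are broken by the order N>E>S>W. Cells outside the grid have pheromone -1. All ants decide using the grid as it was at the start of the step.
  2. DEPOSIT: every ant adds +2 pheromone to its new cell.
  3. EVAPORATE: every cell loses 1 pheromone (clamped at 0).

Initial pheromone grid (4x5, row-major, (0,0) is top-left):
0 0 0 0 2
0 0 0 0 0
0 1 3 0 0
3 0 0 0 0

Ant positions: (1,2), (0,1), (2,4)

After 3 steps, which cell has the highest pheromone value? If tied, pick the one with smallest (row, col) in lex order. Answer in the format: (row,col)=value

Step 1: ant0:(1,2)->S->(2,2) | ant1:(0,1)->E->(0,2) | ant2:(2,4)->N->(1,4)
  grid max=4 at (2,2)
Step 2: ant0:(2,2)->N->(1,2) | ant1:(0,2)->E->(0,3) | ant2:(1,4)->N->(0,4)
  grid max=3 at (2,2)
Step 3: ant0:(1,2)->S->(2,2) | ant1:(0,3)->E->(0,4) | ant2:(0,4)->W->(0,3)
  grid max=4 at (2,2)
Final grid:
  0 0 0 2 3
  0 0 0 0 0
  0 0 4 0 0
  0 0 0 0 0
Max pheromone 4 at (2,2)

Answer: (2,2)=4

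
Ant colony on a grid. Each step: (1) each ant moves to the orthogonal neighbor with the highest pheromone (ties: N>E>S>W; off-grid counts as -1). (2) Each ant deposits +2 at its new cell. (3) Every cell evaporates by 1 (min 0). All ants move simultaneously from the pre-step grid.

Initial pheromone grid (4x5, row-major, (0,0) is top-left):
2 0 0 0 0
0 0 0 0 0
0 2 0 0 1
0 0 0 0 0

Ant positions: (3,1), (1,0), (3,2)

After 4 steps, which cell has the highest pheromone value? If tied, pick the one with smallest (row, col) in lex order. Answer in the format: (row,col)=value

Answer: (2,1)=6

Derivation:
Step 1: ant0:(3,1)->N->(2,1) | ant1:(1,0)->N->(0,0) | ant2:(3,2)->N->(2,2)
  grid max=3 at (0,0)
Step 2: ant0:(2,1)->E->(2,2) | ant1:(0,0)->E->(0,1) | ant2:(2,2)->W->(2,1)
  grid max=4 at (2,1)
Step 3: ant0:(2,2)->W->(2,1) | ant1:(0,1)->W->(0,0) | ant2:(2,1)->E->(2,2)
  grid max=5 at (2,1)
Step 4: ant0:(2,1)->E->(2,2) | ant1:(0,0)->E->(0,1) | ant2:(2,2)->W->(2,1)
  grid max=6 at (2,1)
Final grid:
  2 1 0 0 0
  0 0 0 0 0
  0 6 4 0 0
  0 0 0 0 0
Max pheromone 6 at (2,1)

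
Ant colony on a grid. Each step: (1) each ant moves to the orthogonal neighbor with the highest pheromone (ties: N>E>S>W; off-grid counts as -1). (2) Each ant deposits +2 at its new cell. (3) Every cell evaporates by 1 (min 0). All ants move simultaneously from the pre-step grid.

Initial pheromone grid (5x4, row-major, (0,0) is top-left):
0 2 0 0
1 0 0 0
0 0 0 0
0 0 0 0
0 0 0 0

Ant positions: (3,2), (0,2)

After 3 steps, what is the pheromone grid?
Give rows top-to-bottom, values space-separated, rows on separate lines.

After step 1: ants at (2,2),(0,1)
  0 3 0 0
  0 0 0 0
  0 0 1 0
  0 0 0 0
  0 0 0 0
After step 2: ants at (1,2),(0,2)
  0 2 1 0
  0 0 1 0
  0 0 0 0
  0 0 0 0
  0 0 0 0
After step 3: ants at (0,2),(0,1)
  0 3 2 0
  0 0 0 0
  0 0 0 0
  0 0 0 0
  0 0 0 0

0 3 2 0
0 0 0 0
0 0 0 0
0 0 0 0
0 0 0 0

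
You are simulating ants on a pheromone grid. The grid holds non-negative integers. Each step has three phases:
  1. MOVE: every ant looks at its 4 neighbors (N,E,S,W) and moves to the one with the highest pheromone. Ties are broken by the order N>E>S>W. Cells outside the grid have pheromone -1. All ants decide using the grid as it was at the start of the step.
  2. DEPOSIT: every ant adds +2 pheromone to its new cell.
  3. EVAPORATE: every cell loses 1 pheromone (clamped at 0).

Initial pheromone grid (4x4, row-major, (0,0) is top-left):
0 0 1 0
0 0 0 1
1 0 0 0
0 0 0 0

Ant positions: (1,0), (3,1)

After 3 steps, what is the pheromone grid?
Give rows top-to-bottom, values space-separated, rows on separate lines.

After step 1: ants at (2,0),(2,1)
  0 0 0 0
  0 0 0 0
  2 1 0 0
  0 0 0 0
After step 2: ants at (2,1),(2,0)
  0 0 0 0
  0 0 0 0
  3 2 0 0
  0 0 0 0
After step 3: ants at (2,0),(2,1)
  0 0 0 0
  0 0 0 0
  4 3 0 0
  0 0 0 0

0 0 0 0
0 0 0 0
4 3 0 0
0 0 0 0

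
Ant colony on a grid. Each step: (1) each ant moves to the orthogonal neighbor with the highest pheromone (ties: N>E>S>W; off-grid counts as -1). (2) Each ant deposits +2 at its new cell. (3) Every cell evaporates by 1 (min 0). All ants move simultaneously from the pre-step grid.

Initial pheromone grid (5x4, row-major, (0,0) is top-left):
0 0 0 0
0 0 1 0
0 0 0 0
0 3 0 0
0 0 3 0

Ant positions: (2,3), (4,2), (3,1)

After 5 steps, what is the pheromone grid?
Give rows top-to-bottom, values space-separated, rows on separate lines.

After step 1: ants at (1,3),(3,2),(2,1)
  0 0 0 0
  0 0 0 1
  0 1 0 0
  0 2 1 0
  0 0 2 0
After step 2: ants at (0,3),(4,2),(3,1)
  0 0 0 1
  0 0 0 0
  0 0 0 0
  0 3 0 0
  0 0 3 0
After step 3: ants at (1,3),(3,2),(2,1)
  0 0 0 0
  0 0 0 1
  0 1 0 0
  0 2 1 0
  0 0 2 0
After step 4: ants at (0,3),(4,2),(3,1)
  0 0 0 1
  0 0 0 0
  0 0 0 0
  0 3 0 0
  0 0 3 0
After step 5: ants at (1,3),(3,2),(2,1)
  0 0 0 0
  0 0 0 1
  0 1 0 0
  0 2 1 0
  0 0 2 0

0 0 0 0
0 0 0 1
0 1 0 0
0 2 1 0
0 0 2 0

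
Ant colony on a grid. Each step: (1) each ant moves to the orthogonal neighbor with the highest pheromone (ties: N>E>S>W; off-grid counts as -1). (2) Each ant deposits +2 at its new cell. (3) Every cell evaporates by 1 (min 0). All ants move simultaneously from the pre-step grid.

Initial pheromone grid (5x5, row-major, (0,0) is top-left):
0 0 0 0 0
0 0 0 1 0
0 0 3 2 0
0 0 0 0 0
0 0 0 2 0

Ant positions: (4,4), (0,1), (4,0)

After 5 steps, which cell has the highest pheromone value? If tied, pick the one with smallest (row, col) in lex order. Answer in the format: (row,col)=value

Answer: (4,3)=3

Derivation:
Step 1: ant0:(4,4)->W->(4,3) | ant1:(0,1)->E->(0,2) | ant2:(4,0)->N->(3,0)
  grid max=3 at (4,3)
Step 2: ant0:(4,3)->N->(3,3) | ant1:(0,2)->E->(0,3) | ant2:(3,0)->N->(2,0)
  grid max=2 at (4,3)
Step 3: ant0:(3,3)->S->(4,3) | ant1:(0,3)->E->(0,4) | ant2:(2,0)->N->(1,0)
  grid max=3 at (4,3)
Step 4: ant0:(4,3)->N->(3,3) | ant1:(0,4)->S->(1,4) | ant2:(1,0)->N->(0,0)
  grid max=2 at (4,3)
Step 5: ant0:(3,3)->S->(4,3) | ant1:(1,4)->N->(0,4) | ant2:(0,0)->E->(0,1)
  grid max=3 at (4,3)
Final grid:
  0 1 0 0 1
  0 0 0 0 0
  0 0 0 0 0
  0 0 0 0 0
  0 0 0 3 0
Max pheromone 3 at (4,3)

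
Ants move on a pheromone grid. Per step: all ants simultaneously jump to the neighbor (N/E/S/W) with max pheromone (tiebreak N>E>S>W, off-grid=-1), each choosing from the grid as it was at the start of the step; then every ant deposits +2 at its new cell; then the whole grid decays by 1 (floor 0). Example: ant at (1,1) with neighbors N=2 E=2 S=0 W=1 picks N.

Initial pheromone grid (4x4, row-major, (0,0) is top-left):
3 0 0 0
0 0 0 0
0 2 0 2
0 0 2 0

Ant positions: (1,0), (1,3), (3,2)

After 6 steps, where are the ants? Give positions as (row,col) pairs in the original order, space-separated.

Step 1: ant0:(1,0)->N->(0,0) | ant1:(1,3)->S->(2,3) | ant2:(3,2)->N->(2,2)
  grid max=4 at (0,0)
Step 2: ant0:(0,0)->E->(0,1) | ant1:(2,3)->W->(2,2) | ant2:(2,2)->E->(2,3)
  grid max=4 at (2,3)
Step 3: ant0:(0,1)->W->(0,0) | ant1:(2,2)->E->(2,3) | ant2:(2,3)->W->(2,2)
  grid max=5 at (2,3)
Step 4: ant0:(0,0)->E->(0,1) | ant1:(2,3)->W->(2,2) | ant2:(2,2)->E->(2,3)
  grid max=6 at (2,3)
Step 5: ant0:(0,1)->W->(0,0) | ant1:(2,2)->E->(2,3) | ant2:(2,3)->W->(2,2)
  grid max=7 at (2,3)
Step 6: ant0:(0,0)->E->(0,1) | ant1:(2,3)->W->(2,2) | ant2:(2,2)->E->(2,3)
  grid max=8 at (2,3)

(0,1) (2,2) (2,3)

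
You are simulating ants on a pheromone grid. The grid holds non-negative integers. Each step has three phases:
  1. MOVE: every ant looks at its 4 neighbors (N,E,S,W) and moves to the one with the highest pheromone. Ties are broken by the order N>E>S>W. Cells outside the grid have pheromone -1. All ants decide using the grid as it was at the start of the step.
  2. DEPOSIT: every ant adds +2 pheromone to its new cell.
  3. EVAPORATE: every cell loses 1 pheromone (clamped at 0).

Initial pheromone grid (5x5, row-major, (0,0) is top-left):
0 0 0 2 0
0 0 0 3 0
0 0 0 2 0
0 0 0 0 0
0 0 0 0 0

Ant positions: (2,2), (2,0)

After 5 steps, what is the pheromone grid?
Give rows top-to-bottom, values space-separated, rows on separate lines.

After step 1: ants at (2,3),(1,0)
  0 0 0 1 0
  1 0 0 2 0
  0 0 0 3 0
  0 0 0 0 0
  0 0 0 0 0
After step 2: ants at (1,3),(0,0)
  1 0 0 0 0
  0 0 0 3 0
  0 0 0 2 0
  0 0 0 0 0
  0 0 0 0 0
After step 3: ants at (2,3),(0,1)
  0 1 0 0 0
  0 0 0 2 0
  0 0 0 3 0
  0 0 0 0 0
  0 0 0 0 0
After step 4: ants at (1,3),(0,2)
  0 0 1 0 0
  0 0 0 3 0
  0 0 0 2 0
  0 0 0 0 0
  0 0 0 0 0
After step 5: ants at (2,3),(0,3)
  0 0 0 1 0
  0 0 0 2 0
  0 0 0 3 0
  0 0 0 0 0
  0 0 0 0 0

0 0 0 1 0
0 0 0 2 0
0 0 0 3 0
0 0 0 0 0
0 0 0 0 0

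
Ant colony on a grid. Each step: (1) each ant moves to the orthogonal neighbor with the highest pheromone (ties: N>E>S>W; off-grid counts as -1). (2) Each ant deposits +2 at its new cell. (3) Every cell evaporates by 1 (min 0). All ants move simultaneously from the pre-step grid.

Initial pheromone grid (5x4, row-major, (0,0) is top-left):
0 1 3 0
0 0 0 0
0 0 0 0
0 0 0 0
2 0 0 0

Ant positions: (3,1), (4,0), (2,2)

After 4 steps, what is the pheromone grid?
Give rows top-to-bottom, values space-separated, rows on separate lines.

After step 1: ants at (2,1),(3,0),(1,2)
  0 0 2 0
  0 0 1 0
  0 1 0 0
  1 0 0 0
  1 0 0 0
After step 2: ants at (1,1),(4,0),(0,2)
  0 0 3 0
  0 1 0 0
  0 0 0 0
  0 0 0 0
  2 0 0 0
After step 3: ants at (0,1),(3,0),(0,3)
  0 1 2 1
  0 0 0 0
  0 0 0 0
  1 0 0 0
  1 0 0 0
After step 4: ants at (0,2),(4,0),(0,2)
  0 0 5 0
  0 0 0 0
  0 0 0 0
  0 0 0 0
  2 0 0 0

0 0 5 0
0 0 0 0
0 0 0 0
0 0 0 0
2 0 0 0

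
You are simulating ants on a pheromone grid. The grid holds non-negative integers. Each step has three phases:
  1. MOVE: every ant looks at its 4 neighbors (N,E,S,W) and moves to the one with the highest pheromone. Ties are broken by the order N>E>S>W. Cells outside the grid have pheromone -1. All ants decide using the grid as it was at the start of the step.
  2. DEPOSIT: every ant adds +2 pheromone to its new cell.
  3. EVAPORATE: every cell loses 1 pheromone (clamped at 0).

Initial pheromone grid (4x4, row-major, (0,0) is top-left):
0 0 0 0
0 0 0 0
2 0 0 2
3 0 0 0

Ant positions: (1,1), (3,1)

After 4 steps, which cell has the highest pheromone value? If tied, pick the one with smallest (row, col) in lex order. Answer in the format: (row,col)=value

Step 1: ant0:(1,1)->N->(0,1) | ant1:(3,1)->W->(3,0)
  grid max=4 at (3,0)
Step 2: ant0:(0,1)->E->(0,2) | ant1:(3,0)->N->(2,0)
  grid max=3 at (3,0)
Step 3: ant0:(0,2)->E->(0,3) | ant1:(2,0)->S->(3,0)
  grid max=4 at (3,0)
Step 4: ant0:(0,3)->S->(1,3) | ant1:(3,0)->N->(2,0)
  grid max=3 at (3,0)
Final grid:
  0 0 0 0
  0 0 0 1
  2 0 0 0
  3 0 0 0
Max pheromone 3 at (3,0)

Answer: (3,0)=3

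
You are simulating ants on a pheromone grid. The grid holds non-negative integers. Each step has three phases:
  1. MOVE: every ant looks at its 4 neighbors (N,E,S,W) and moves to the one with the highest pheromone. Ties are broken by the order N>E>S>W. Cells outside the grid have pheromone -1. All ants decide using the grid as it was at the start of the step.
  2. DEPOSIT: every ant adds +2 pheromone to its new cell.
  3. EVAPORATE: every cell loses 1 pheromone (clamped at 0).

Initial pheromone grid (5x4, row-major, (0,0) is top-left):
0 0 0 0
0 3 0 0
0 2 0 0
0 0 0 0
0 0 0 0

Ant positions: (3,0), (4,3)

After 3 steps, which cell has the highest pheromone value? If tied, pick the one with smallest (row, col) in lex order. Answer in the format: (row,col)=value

Answer: (1,1)=2

Derivation:
Step 1: ant0:(3,0)->N->(2,0) | ant1:(4,3)->N->(3,3)
  grid max=2 at (1,1)
Step 2: ant0:(2,0)->E->(2,1) | ant1:(3,3)->N->(2,3)
  grid max=2 at (2,1)
Step 3: ant0:(2,1)->N->(1,1) | ant1:(2,3)->N->(1,3)
  grid max=2 at (1,1)
Final grid:
  0 0 0 0
  0 2 0 1
  0 1 0 0
  0 0 0 0
  0 0 0 0
Max pheromone 2 at (1,1)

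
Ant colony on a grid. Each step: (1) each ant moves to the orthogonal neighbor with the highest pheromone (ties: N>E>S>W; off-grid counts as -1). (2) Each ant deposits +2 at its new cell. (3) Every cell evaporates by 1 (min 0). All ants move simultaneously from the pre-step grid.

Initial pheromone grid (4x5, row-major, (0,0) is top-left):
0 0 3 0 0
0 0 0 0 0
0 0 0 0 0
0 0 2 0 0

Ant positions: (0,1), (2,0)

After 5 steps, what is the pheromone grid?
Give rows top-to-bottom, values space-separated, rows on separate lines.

After step 1: ants at (0,2),(1,0)
  0 0 4 0 0
  1 0 0 0 0
  0 0 0 0 0
  0 0 1 0 0
After step 2: ants at (0,3),(0,0)
  1 0 3 1 0
  0 0 0 0 0
  0 0 0 0 0
  0 0 0 0 0
After step 3: ants at (0,2),(0,1)
  0 1 4 0 0
  0 0 0 0 0
  0 0 0 0 0
  0 0 0 0 0
After step 4: ants at (0,1),(0,2)
  0 2 5 0 0
  0 0 0 0 0
  0 0 0 0 0
  0 0 0 0 0
After step 5: ants at (0,2),(0,1)
  0 3 6 0 0
  0 0 0 0 0
  0 0 0 0 0
  0 0 0 0 0

0 3 6 0 0
0 0 0 0 0
0 0 0 0 0
0 0 0 0 0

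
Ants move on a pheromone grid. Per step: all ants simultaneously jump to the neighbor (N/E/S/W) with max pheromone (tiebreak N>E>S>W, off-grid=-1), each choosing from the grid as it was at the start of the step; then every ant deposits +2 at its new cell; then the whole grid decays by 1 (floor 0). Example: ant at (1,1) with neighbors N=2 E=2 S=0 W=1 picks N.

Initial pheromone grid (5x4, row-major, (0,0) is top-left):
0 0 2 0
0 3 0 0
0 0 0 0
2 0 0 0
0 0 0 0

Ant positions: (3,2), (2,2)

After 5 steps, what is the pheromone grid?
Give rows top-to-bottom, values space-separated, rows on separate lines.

After step 1: ants at (2,2),(1,2)
  0 0 1 0
  0 2 1 0
  0 0 1 0
  1 0 0 0
  0 0 0 0
After step 2: ants at (1,2),(1,1)
  0 0 0 0
  0 3 2 0
  0 0 0 0
  0 0 0 0
  0 0 0 0
After step 3: ants at (1,1),(1,2)
  0 0 0 0
  0 4 3 0
  0 0 0 0
  0 0 0 0
  0 0 0 0
After step 4: ants at (1,2),(1,1)
  0 0 0 0
  0 5 4 0
  0 0 0 0
  0 0 0 0
  0 0 0 0
After step 5: ants at (1,1),(1,2)
  0 0 0 0
  0 6 5 0
  0 0 0 0
  0 0 0 0
  0 0 0 0

0 0 0 0
0 6 5 0
0 0 0 0
0 0 0 0
0 0 0 0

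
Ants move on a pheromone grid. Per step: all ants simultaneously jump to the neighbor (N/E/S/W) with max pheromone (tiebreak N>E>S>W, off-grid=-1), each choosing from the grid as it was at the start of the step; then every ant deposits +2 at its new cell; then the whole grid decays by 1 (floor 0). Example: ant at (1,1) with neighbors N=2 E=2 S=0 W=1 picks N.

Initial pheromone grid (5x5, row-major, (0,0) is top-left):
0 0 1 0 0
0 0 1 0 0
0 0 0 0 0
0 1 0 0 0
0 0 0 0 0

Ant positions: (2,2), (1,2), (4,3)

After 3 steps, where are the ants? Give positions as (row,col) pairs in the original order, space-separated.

Step 1: ant0:(2,2)->N->(1,2) | ant1:(1,2)->N->(0,2) | ant2:(4,3)->N->(3,3)
  grid max=2 at (0,2)
Step 2: ant0:(1,2)->N->(0,2) | ant1:(0,2)->S->(1,2) | ant2:(3,3)->N->(2,3)
  grid max=3 at (0,2)
Step 3: ant0:(0,2)->S->(1,2) | ant1:(1,2)->N->(0,2) | ant2:(2,3)->N->(1,3)
  grid max=4 at (0,2)

(1,2) (0,2) (1,3)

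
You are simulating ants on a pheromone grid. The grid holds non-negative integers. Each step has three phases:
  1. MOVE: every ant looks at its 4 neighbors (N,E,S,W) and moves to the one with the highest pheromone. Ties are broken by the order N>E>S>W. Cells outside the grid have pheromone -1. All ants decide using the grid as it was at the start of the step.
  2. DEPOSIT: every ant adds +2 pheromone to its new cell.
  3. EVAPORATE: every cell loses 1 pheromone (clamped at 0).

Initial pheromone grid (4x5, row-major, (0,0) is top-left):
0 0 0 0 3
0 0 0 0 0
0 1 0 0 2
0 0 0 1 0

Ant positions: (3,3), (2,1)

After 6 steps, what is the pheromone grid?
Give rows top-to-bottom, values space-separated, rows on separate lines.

After step 1: ants at (2,3),(1,1)
  0 0 0 0 2
  0 1 0 0 0
  0 0 0 1 1
  0 0 0 0 0
After step 2: ants at (2,4),(0,1)
  0 1 0 0 1
  0 0 0 0 0
  0 0 0 0 2
  0 0 0 0 0
After step 3: ants at (1,4),(0,2)
  0 0 1 0 0
  0 0 0 0 1
  0 0 0 0 1
  0 0 0 0 0
After step 4: ants at (2,4),(0,3)
  0 0 0 1 0
  0 0 0 0 0
  0 0 0 0 2
  0 0 0 0 0
After step 5: ants at (1,4),(0,4)
  0 0 0 0 1
  0 0 0 0 1
  0 0 0 0 1
  0 0 0 0 0
After step 6: ants at (0,4),(1,4)
  0 0 0 0 2
  0 0 0 0 2
  0 0 0 0 0
  0 0 0 0 0

0 0 0 0 2
0 0 0 0 2
0 0 0 0 0
0 0 0 0 0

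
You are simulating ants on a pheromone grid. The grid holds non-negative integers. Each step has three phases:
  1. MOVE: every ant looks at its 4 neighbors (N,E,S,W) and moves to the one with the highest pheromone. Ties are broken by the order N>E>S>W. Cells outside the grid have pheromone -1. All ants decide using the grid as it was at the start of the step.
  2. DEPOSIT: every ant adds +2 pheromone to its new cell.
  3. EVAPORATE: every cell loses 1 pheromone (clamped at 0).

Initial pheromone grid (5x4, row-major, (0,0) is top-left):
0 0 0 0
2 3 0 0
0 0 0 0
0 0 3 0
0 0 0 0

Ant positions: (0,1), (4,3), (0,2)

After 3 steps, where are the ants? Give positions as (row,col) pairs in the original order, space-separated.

Step 1: ant0:(0,1)->S->(1,1) | ant1:(4,3)->N->(3,3) | ant2:(0,2)->E->(0,3)
  grid max=4 at (1,1)
Step 2: ant0:(1,1)->W->(1,0) | ant1:(3,3)->W->(3,2) | ant2:(0,3)->S->(1,3)
  grid max=3 at (1,1)
Step 3: ant0:(1,0)->E->(1,1) | ant1:(3,2)->N->(2,2) | ant2:(1,3)->N->(0,3)
  grid max=4 at (1,1)

(1,1) (2,2) (0,3)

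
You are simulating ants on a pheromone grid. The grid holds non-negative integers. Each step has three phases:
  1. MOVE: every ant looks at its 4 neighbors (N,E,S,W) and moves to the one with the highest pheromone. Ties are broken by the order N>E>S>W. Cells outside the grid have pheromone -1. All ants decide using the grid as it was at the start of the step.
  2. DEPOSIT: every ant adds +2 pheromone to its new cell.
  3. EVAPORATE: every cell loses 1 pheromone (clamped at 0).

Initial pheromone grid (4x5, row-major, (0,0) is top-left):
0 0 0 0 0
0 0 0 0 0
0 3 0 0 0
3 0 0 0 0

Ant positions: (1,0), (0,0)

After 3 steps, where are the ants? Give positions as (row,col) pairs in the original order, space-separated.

Step 1: ant0:(1,0)->N->(0,0) | ant1:(0,0)->E->(0,1)
  grid max=2 at (2,1)
Step 2: ant0:(0,0)->E->(0,1) | ant1:(0,1)->W->(0,0)
  grid max=2 at (0,0)
Step 3: ant0:(0,1)->W->(0,0) | ant1:(0,0)->E->(0,1)
  grid max=3 at (0,0)

(0,0) (0,1)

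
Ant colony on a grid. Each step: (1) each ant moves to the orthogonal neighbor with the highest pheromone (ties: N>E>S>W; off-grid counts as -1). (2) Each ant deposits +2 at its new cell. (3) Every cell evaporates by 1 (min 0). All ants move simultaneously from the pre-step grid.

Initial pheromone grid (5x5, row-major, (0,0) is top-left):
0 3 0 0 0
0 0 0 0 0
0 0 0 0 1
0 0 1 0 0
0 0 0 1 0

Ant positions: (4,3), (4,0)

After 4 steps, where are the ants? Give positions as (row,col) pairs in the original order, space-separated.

Step 1: ant0:(4,3)->N->(3,3) | ant1:(4,0)->N->(3,0)
  grid max=2 at (0,1)
Step 2: ant0:(3,3)->N->(2,3) | ant1:(3,0)->N->(2,0)
  grid max=1 at (0,1)
Step 3: ant0:(2,3)->N->(1,3) | ant1:(2,0)->N->(1,0)
  grid max=1 at (1,0)
Step 4: ant0:(1,3)->N->(0,3) | ant1:(1,0)->N->(0,0)
  grid max=1 at (0,0)

(0,3) (0,0)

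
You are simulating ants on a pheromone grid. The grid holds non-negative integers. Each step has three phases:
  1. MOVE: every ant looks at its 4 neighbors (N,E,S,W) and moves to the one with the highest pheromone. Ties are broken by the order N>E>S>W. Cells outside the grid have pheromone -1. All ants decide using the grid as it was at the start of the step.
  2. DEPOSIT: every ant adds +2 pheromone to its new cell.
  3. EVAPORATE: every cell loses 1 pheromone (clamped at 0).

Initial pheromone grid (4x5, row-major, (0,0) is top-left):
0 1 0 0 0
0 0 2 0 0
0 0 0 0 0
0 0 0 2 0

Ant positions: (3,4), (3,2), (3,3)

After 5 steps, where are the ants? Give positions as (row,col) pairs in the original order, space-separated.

Step 1: ant0:(3,4)->W->(3,3) | ant1:(3,2)->E->(3,3) | ant2:(3,3)->N->(2,3)
  grid max=5 at (3,3)
Step 2: ant0:(3,3)->N->(2,3) | ant1:(3,3)->N->(2,3) | ant2:(2,3)->S->(3,3)
  grid max=6 at (3,3)
Step 3: ant0:(2,3)->S->(3,3) | ant1:(2,3)->S->(3,3) | ant2:(3,3)->N->(2,3)
  grid max=9 at (3,3)
Step 4: ant0:(3,3)->N->(2,3) | ant1:(3,3)->N->(2,3) | ant2:(2,3)->S->(3,3)
  grid max=10 at (3,3)
Step 5: ant0:(2,3)->S->(3,3) | ant1:(2,3)->S->(3,3) | ant2:(3,3)->N->(2,3)
  grid max=13 at (3,3)

(3,3) (3,3) (2,3)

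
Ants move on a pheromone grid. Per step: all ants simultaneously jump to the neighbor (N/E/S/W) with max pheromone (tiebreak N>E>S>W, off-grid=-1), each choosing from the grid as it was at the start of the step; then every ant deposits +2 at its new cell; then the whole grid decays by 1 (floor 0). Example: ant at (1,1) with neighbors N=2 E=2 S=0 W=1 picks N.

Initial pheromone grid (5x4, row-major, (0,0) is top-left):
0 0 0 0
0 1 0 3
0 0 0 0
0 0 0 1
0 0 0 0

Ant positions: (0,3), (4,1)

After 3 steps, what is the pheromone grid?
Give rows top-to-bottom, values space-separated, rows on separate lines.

After step 1: ants at (1,3),(3,1)
  0 0 0 0
  0 0 0 4
  0 0 0 0
  0 1 0 0
  0 0 0 0
After step 2: ants at (0,3),(2,1)
  0 0 0 1
  0 0 0 3
  0 1 0 0
  0 0 0 0
  0 0 0 0
After step 3: ants at (1,3),(1,1)
  0 0 0 0
  0 1 0 4
  0 0 0 0
  0 0 0 0
  0 0 0 0

0 0 0 0
0 1 0 4
0 0 0 0
0 0 0 0
0 0 0 0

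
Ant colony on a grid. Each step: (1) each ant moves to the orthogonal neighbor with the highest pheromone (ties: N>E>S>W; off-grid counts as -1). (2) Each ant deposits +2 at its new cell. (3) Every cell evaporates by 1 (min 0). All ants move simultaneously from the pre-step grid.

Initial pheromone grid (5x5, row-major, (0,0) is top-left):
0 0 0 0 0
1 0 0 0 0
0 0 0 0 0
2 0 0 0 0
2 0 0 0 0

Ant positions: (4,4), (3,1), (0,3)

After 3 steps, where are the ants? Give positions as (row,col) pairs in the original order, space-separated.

Step 1: ant0:(4,4)->N->(3,4) | ant1:(3,1)->W->(3,0) | ant2:(0,3)->E->(0,4)
  grid max=3 at (3,0)
Step 2: ant0:(3,4)->N->(2,4) | ant1:(3,0)->S->(4,0) | ant2:(0,4)->S->(1,4)
  grid max=2 at (3,0)
Step 3: ant0:(2,4)->N->(1,4) | ant1:(4,0)->N->(3,0) | ant2:(1,4)->S->(2,4)
  grid max=3 at (3,0)

(1,4) (3,0) (2,4)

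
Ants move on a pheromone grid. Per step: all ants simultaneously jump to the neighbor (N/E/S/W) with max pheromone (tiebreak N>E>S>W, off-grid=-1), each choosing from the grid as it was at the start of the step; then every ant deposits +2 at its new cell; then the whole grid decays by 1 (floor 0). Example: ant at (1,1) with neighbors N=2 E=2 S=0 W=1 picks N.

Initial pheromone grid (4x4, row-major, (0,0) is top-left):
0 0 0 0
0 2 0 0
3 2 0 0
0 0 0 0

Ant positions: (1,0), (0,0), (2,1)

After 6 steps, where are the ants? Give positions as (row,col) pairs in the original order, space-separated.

Step 1: ant0:(1,0)->S->(2,0) | ant1:(0,0)->E->(0,1) | ant2:(2,1)->W->(2,0)
  grid max=6 at (2,0)
Step 2: ant0:(2,0)->E->(2,1) | ant1:(0,1)->S->(1,1) | ant2:(2,0)->E->(2,1)
  grid max=5 at (2,0)
Step 3: ant0:(2,1)->W->(2,0) | ant1:(1,1)->S->(2,1) | ant2:(2,1)->W->(2,0)
  grid max=8 at (2,0)
Step 4: ant0:(2,0)->E->(2,1) | ant1:(2,1)->W->(2,0) | ant2:(2,0)->E->(2,1)
  grid max=9 at (2,0)
Step 5: ant0:(2,1)->W->(2,0) | ant1:(2,0)->E->(2,1) | ant2:(2,1)->W->(2,0)
  grid max=12 at (2,0)
Step 6: ant0:(2,0)->E->(2,1) | ant1:(2,1)->W->(2,0) | ant2:(2,0)->E->(2,1)
  grid max=13 at (2,0)

(2,1) (2,0) (2,1)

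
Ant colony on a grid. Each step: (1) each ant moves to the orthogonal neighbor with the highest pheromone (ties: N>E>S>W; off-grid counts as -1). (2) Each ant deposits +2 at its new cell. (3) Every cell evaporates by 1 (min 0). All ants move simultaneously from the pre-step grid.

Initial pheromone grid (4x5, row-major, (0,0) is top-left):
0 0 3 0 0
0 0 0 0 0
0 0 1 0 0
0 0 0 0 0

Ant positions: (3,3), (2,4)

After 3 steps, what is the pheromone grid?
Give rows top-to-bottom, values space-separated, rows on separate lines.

After step 1: ants at (2,3),(1,4)
  0 0 2 0 0
  0 0 0 0 1
  0 0 0 1 0
  0 0 0 0 0
After step 2: ants at (1,3),(0,4)
  0 0 1 0 1
  0 0 0 1 0
  0 0 0 0 0
  0 0 0 0 0
After step 3: ants at (0,3),(1,4)
  0 0 0 1 0
  0 0 0 0 1
  0 0 0 0 0
  0 0 0 0 0

0 0 0 1 0
0 0 0 0 1
0 0 0 0 0
0 0 0 0 0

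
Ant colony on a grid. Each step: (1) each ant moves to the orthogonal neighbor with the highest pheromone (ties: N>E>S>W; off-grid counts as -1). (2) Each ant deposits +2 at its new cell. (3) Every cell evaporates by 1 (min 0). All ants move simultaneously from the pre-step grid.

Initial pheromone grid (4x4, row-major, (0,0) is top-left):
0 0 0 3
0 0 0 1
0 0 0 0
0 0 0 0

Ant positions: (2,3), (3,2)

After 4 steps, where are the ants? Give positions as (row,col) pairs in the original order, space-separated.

Step 1: ant0:(2,3)->N->(1,3) | ant1:(3,2)->N->(2,2)
  grid max=2 at (0,3)
Step 2: ant0:(1,3)->N->(0,3) | ant1:(2,2)->N->(1,2)
  grid max=3 at (0,3)
Step 3: ant0:(0,3)->S->(1,3) | ant1:(1,2)->E->(1,3)
  grid max=4 at (1,3)
Step 4: ant0:(1,3)->N->(0,3) | ant1:(1,3)->N->(0,3)
  grid max=5 at (0,3)

(0,3) (0,3)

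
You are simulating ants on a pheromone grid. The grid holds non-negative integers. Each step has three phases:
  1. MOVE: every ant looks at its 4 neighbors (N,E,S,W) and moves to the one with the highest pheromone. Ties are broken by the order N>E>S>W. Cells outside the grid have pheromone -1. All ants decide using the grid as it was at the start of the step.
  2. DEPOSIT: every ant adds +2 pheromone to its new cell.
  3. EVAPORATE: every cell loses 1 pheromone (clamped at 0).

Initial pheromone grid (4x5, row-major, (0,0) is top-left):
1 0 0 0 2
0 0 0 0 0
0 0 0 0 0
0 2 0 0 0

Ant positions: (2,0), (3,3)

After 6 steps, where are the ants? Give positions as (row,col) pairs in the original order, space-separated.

Step 1: ant0:(2,0)->N->(1,0) | ant1:(3,3)->N->(2,3)
  grid max=1 at (0,4)
Step 2: ant0:(1,0)->N->(0,0) | ant1:(2,3)->N->(1,3)
  grid max=1 at (0,0)
Step 3: ant0:(0,0)->E->(0,1) | ant1:(1,3)->N->(0,3)
  grid max=1 at (0,1)
Step 4: ant0:(0,1)->E->(0,2) | ant1:(0,3)->E->(0,4)
  grid max=1 at (0,2)
Step 5: ant0:(0,2)->E->(0,3) | ant1:(0,4)->S->(1,4)
  grid max=1 at (0,3)
Step 6: ant0:(0,3)->E->(0,4) | ant1:(1,4)->N->(0,4)
  grid max=3 at (0,4)

(0,4) (0,4)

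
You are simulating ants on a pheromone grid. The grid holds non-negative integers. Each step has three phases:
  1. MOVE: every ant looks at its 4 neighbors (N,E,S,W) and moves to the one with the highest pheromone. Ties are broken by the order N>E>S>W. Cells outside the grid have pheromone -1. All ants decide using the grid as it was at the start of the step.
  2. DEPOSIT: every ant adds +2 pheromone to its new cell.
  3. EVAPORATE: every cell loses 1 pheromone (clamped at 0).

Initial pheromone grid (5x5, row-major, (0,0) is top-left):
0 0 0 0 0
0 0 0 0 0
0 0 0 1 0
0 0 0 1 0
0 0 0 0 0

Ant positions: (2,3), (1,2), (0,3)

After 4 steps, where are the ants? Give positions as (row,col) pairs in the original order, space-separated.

Step 1: ant0:(2,3)->S->(3,3) | ant1:(1,2)->N->(0,2) | ant2:(0,3)->E->(0,4)
  grid max=2 at (3,3)
Step 2: ant0:(3,3)->N->(2,3) | ant1:(0,2)->E->(0,3) | ant2:(0,4)->S->(1,4)
  grid max=1 at (0,3)
Step 3: ant0:(2,3)->S->(3,3) | ant1:(0,3)->E->(0,4) | ant2:(1,4)->N->(0,4)
  grid max=3 at (0,4)
Step 4: ant0:(3,3)->N->(2,3) | ant1:(0,4)->S->(1,4) | ant2:(0,4)->S->(1,4)
  grid max=3 at (1,4)

(2,3) (1,4) (1,4)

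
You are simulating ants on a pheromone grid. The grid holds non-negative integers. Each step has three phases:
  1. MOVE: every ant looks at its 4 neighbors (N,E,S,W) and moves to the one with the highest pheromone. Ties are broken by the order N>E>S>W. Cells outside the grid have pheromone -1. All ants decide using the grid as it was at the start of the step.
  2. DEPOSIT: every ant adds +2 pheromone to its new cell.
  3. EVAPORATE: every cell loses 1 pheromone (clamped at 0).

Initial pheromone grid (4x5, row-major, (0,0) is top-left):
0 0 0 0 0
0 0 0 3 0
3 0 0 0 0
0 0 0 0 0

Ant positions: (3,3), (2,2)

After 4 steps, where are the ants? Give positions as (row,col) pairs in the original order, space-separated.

Step 1: ant0:(3,3)->N->(2,3) | ant1:(2,2)->N->(1,2)
  grid max=2 at (1,3)
Step 2: ant0:(2,3)->N->(1,3) | ant1:(1,2)->E->(1,3)
  grid max=5 at (1,3)
Step 3: ant0:(1,3)->N->(0,3) | ant1:(1,3)->N->(0,3)
  grid max=4 at (1,3)
Step 4: ant0:(0,3)->S->(1,3) | ant1:(0,3)->S->(1,3)
  grid max=7 at (1,3)

(1,3) (1,3)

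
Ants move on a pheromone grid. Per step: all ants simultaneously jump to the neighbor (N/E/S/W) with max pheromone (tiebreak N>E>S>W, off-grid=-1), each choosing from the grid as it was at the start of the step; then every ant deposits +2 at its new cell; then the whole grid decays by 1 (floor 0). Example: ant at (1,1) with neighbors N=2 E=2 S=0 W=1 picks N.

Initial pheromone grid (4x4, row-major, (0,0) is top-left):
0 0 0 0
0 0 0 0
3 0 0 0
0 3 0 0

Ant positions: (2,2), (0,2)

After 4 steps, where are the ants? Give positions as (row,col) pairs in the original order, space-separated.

Step 1: ant0:(2,2)->N->(1,2) | ant1:(0,2)->E->(0,3)
  grid max=2 at (2,0)
Step 2: ant0:(1,2)->N->(0,2) | ant1:(0,3)->S->(1,3)
  grid max=1 at (0,2)
Step 3: ant0:(0,2)->E->(0,3) | ant1:(1,3)->N->(0,3)
  grid max=3 at (0,3)
Step 4: ant0:(0,3)->S->(1,3) | ant1:(0,3)->S->(1,3)
  grid max=3 at (1,3)

(1,3) (1,3)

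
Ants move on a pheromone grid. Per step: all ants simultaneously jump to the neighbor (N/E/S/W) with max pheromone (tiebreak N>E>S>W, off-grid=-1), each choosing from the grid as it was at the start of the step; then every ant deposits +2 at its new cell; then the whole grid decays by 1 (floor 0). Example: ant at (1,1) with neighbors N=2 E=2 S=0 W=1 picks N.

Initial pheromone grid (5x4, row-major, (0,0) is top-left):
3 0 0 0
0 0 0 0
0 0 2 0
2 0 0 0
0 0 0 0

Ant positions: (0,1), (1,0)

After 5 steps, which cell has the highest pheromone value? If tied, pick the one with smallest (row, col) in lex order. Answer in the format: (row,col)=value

Answer: (0,0)=10

Derivation:
Step 1: ant0:(0,1)->W->(0,0) | ant1:(1,0)->N->(0,0)
  grid max=6 at (0,0)
Step 2: ant0:(0,0)->E->(0,1) | ant1:(0,0)->E->(0,1)
  grid max=5 at (0,0)
Step 3: ant0:(0,1)->W->(0,0) | ant1:(0,1)->W->(0,0)
  grid max=8 at (0,0)
Step 4: ant0:(0,0)->E->(0,1) | ant1:(0,0)->E->(0,1)
  grid max=7 at (0,0)
Step 5: ant0:(0,1)->W->(0,0) | ant1:(0,1)->W->(0,0)
  grid max=10 at (0,0)
Final grid:
  10 4 0 0
  0 0 0 0
  0 0 0 0
  0 0 0 0
  0 0 0 0
Max pheromone 10 at (0,0)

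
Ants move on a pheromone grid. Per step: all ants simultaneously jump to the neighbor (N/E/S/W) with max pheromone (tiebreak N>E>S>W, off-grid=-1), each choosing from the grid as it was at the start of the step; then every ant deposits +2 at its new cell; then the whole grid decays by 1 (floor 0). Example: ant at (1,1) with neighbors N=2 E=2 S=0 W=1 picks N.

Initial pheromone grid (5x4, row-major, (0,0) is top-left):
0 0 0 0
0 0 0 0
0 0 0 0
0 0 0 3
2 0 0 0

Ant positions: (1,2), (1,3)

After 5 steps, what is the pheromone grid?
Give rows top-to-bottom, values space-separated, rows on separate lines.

After step 1: ants at (0,2),(0,3)
  0 0 1 1
  0 0 0 0
  0 0 0 0
  0 0 0 2
  1 0 0 0
After step 2: ants at (0,3),(0,2)
  0 0 2 2
  0 0 0 0
  0 0 0 0
  0 0 0 1
  0 0 0 0
After step 3: ants at (0,2),(0,3)
  0 0 3 3
  0 0 0 0
  0 0 0 0
  0 0 0 0
  0 0 0 0
After step 4: ants at (0,3),(0,2)
  0 0 4 4
  0 0 0 0
  0 0 0 0
  0 0 0 0
  0 0 0 0
After step 5: ants at (0,2),(0,3)
  0 0 5 5
  0 0 0 0
  0 0 0 0
  0 0 0 0
  0 0 0 0

0 0 5 5
0 0 0 0
0 0 0 0
0 0 0 0
0 0 0 0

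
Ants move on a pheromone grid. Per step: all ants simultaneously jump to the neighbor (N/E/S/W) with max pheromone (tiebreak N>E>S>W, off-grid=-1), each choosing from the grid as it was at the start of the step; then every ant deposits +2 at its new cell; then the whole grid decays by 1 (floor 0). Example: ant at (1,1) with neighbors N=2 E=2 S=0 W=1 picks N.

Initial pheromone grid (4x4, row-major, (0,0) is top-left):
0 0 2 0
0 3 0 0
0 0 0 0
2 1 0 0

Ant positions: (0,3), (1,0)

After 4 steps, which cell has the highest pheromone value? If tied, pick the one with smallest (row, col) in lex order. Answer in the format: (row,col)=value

Step 1: ant0:(0,3)->W->(0,2) | ant1:(1,0)->E->(1,1)
  grid max=4 at (1,1)
Step 2: ant0:(0,2)->E->(0,3) | ant1:(1,1)->N->(0,1)
  grid max=3 at (1,1)
Step 3: ant0:(0,3)->W->(0,2) | ant1:(0,1)->S->(1,1)
  grid max=4 at (1,1)
Step 4: ant0:(0,2)->E->(0,3) | ant1:(1,1)->N->(0,1)
  grid max=3 at (1,1)
Final grid:
  0 1 2 1
  0 3 0 0
  0 0 0 0
  0 0 0 0
Max pheromone 3 at (1,1)

Answer: (1,1)=3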